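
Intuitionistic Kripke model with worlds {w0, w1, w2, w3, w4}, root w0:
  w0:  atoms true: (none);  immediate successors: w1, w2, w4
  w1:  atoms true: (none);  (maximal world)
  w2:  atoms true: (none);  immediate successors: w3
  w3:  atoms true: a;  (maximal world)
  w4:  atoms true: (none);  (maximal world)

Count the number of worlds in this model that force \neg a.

w0: does not force it — w0 \nVdash \neg a since w3 is accessible from w0 and w3 \Vdash a.
w1: forces it.
w2: does not force it — w2 \nVdash \neg a since w3 is accessible from w2 and w3 \Vdash a.
w3: does not force it.
w4: forces it.
Worlds forcing the formula: {w1, w4}.

2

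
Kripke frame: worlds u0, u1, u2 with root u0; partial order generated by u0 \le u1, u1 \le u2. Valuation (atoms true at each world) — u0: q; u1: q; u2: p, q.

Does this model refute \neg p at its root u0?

u0 \nVdash \neg p since u2 is accessible from u0 and u2 \Vdash p.
So the root u0 does not force \neg p; the model is a countermodel.

Yes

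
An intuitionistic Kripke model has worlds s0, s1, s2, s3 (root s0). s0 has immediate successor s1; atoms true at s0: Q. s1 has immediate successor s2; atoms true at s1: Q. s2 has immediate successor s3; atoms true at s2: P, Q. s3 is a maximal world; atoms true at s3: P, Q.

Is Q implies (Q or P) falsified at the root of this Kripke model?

s0 forces Q implies (Q or P): every world accessible from s0 that forces Q (namely s0, s1, s2, s3) also forces Q or P.
So the root s0 forces Q implies (Q or P); the model is not a countermodel.

No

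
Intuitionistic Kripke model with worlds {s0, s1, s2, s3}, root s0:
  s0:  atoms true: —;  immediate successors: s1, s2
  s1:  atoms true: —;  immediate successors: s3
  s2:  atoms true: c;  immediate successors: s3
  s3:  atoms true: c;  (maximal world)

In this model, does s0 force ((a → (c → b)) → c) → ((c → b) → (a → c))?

Yes

s0 ⊩ ((a → (c → b)) → c) → ((c → b) → (a → c)): every world accessible from s0 that forces (a → (c → b)) → c (namely s2, s3) also forces (c → b) → (a → c).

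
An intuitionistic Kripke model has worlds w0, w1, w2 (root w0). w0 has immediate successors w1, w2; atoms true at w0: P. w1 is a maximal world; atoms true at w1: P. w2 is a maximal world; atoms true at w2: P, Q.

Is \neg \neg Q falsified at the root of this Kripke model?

Yes

w0 \nVdash \neg \neg Q since w1 is accessible from w0 and w1 \Vdash \neg Q.
w1 \Vdash \neg Q: no world accessible from w1 forces Q.
So the root w0 does not force \neg \neg Q; the model is a countermodel.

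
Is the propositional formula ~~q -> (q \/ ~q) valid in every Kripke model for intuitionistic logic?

This is a variant of double-negation elimination (deriving excluded middle from double negation), which is not intuitionistically valid.
A Kripke countermodel: worlds s0, s1; order generated by s0 <= s1; atoms true at each world — s0:{}; s1:{q}.
s0 ||-/- ~~q -> (q \/ ~q): already at s0 itself, s0 ||- ~~q but s0 ||-/- q \/ ~q.
s0 ||-/- q \/ ~q: neither disjunct is forced at s0.
s0 lacks atom q, so s0 ||-/- q.
So the root s0 does not force the formula.

No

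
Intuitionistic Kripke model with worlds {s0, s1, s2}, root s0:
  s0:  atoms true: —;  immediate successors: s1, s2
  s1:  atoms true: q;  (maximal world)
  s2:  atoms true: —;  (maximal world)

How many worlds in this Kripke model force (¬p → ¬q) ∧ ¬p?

1

s0: does not force it — s0 ⊮ (¬p → ¬q) ∧ ¬p since s0 fails ¬p → ¬q.
s1: does not force it — s1 ⊮ (¬p → ¬q) ∧ ¬p since s1 fails ¬p → ¬q.
s2: forces it.
Worlds forcing the formula: {s2}.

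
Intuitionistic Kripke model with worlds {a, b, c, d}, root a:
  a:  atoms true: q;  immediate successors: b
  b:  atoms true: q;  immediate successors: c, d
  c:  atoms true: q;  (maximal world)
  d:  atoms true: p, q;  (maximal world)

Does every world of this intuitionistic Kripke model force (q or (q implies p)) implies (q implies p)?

No

Not every world: a does not force (q or (q implies p)) implies (q implies p).
a does not force (q or (q implies p)) implies (q implies p): already at a itself, a forces q or (q implies p) but a does not force q implies p.
a does not force q implies p: already at a itself, a forces q but a does not force p.
a lacks atom p, so a does not force p.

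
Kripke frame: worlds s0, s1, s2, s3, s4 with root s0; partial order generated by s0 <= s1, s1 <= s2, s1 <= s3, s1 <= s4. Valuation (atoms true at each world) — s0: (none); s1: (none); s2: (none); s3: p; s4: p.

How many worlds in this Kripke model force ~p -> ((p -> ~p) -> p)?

s0: does not force it — s0 ||-/- ~p -> ((p -> ~p) -> p): at the accessible world s2, s2 ||- ~p but s2 ||-/- (p -> ~p) -> p.
s1: does not force it — s1 ||-/- ~p -> ((p -> ~p) -> p): at the accessible world s2, s2 ||- ~p but s2 ||-/- (p -> ~p) -> p.
s2: does not force it — s2 ||-/- ~p -> ((p -> ~p) -> p): already at s2 itself, s2 ||- ~p but s2 ||-/- (p -> ~p) -> p.
s3: forces it.
s4: forces it.
Worlds forcing the formula: {s3, s4}.

2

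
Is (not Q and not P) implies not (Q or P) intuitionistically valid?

This is a constructively valid De Morgan direction (conjunction of negations to negated disjunction), which is intuitionistically derivable.
If both not Q and not P hold at a world, no accessible world forces Q or forces P, so none forces Q or P.

Yes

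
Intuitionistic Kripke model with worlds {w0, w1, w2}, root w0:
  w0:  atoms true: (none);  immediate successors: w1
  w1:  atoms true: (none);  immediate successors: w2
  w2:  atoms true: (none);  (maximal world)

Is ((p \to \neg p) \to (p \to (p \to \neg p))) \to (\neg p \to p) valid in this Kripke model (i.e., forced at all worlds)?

No

Not every world: w0 \nVdash ((p \to \neg p) \to (p \to (p \to \neg p))) \to (\neg p \to p).
w0 \nVdash ((p \to \neg p) \to (p \to (p \to \neg p))) \to (\neg p \to p): already at w0 itself, w0 \Vdash (p \to \neg p) \to (p \to (p \to \neg p)) but w0 \nVdash \neg p \to p.
w0 \nVdash \neg p \to p: already at w0 itself, w0 \Vdash \neg p but w0 \nVdash p.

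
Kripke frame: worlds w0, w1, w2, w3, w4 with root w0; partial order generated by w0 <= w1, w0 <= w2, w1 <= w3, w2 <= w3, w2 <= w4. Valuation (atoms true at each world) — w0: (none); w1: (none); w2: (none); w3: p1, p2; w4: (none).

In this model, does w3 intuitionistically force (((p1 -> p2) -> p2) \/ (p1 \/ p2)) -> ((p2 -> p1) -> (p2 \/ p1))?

w3 ||- (((p1 -> p2) -> p2) \/ (p1 \/ p2)) -> ((p2 -> p1) -> (p2 \/ p1)): every world accessible from w3 that forces ((p1 -> p2) -> p2) \/ (p1 \/ p2) (namely w3) also forces (p2 -> p1) -> (p2 \/ p1).

Yes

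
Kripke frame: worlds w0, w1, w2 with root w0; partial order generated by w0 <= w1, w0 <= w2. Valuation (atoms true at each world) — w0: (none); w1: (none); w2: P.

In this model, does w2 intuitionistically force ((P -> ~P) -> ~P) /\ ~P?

No

w2 ||-/- ((P -> ~P) -> ~P) /\ ~P since w2 fails ~P.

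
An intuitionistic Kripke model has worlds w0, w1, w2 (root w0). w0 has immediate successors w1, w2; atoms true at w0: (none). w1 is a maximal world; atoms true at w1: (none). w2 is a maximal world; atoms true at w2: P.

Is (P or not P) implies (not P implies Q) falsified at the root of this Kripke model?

Yes

w0 does not force (P or not P) implies (not P implies Q): at the accessible world w1, w1 forces P or not P but w1 does not force not P implies Q.
w1 does not force not P implies Q: already at w1 itself, w1 forces not P but w1 does not force Q.
w1 lacks atom Q, so w1 does not force Q.
So the root w0 does not force (P or not P) implies (not P implies Q); the model is a countermodel.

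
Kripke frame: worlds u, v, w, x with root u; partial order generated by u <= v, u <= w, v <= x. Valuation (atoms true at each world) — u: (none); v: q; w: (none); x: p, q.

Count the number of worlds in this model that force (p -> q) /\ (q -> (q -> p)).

2

u: does not force it — u ||-/- (p -> q) /\ (q -> (q -> p)) since u fails q -> (q -> p).
v: does not force it.
w: forces it.
x: forces it.
Worlds forcing the formula: {w, x}.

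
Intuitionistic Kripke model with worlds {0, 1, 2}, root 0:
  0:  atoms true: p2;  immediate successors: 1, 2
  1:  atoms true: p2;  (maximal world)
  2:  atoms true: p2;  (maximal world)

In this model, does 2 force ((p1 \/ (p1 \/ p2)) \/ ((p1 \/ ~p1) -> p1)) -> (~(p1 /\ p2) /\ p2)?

Yes

2 ||- ((p1 \/ (p1 \/ p2)) \/ ((p1 \/ ~p1) -> p1)) -> (~(p1 /\ p2) /\ p2): every world accessible from 2 that forces (p1 \/ (p1 \/ p2)) \/ ((p1 \/ ~p1) -> p1) (namely 2) also forces ~(p1 /\ p2) /\ p2.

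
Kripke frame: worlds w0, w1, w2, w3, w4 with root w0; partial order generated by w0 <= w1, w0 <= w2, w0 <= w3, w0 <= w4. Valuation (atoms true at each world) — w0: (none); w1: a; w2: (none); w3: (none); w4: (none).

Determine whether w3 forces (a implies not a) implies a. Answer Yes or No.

w3 does not force (a implies not a) implies a: already at w3 itself, w3 forces a implies not a but w3 does not force a.
w3 lacks atom a, so w3 does not force a.

No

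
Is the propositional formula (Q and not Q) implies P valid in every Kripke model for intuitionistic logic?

This is an instance of ex falso quodlibet, which is intuitionistically derivable.
No world can force both Q and not Q, so the antecedent Q and not Q is never forced and the implication holds vacuously at every world.

Yes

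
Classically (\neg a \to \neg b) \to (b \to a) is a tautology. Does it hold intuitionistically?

No

This is the converse of contraposition, which is not intuitionistically valid.
A Kripke countermodel: worlds w0, w1; order generated by w0 \le w1; atoms true at each world — w0:{b}; w1:{a,b}.
w0 \nVdash (\neg a \to \neg b) \to (b \to a): already at w0 itself, w0 \Vdash \neg a \to \neg b but w0 \nVdash b \to a.
w0 \nVdash b \to a: already at w0 itself, w0 \Vdash b but w0 \nVdash a.
w0 lacks atom a, so w0 \nVdash a.
So the root w0 does not force the formula.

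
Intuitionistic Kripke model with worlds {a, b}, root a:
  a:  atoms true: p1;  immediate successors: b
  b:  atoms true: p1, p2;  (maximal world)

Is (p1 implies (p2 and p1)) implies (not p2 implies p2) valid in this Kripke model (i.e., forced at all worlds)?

a forces (p1 implies (p2 and p1)) implies (not p2 implies p2): every world accessible from a that forces p1 implies (p2 and p1) (namely b) also forces not p2 implies p2.
Since the root a forces (p1 implies (p2 and p1)) implies (not p2 implies p2) and forcing is persistent (monotone upward), every world forces it.

Yes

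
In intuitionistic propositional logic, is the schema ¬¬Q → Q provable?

This is double-negation elimination, which is not intuitionistically valid.
A Kripke countermodel: worlds s0, s1; order generated by s0 ≤ s1; atoms true at each world — s0:{}; s1:{Q}.
s0 ⊮ ¬¬Q → Q: already at s0 itself, s0 ⊩ ¬¬Q but s0 ⊮ Q.
s0 lacks atom Q, so s0 ⊮ Q.
So the root s0 does not force the formula.

No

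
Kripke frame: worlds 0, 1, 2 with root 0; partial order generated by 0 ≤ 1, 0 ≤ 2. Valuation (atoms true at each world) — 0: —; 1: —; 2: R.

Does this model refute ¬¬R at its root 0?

0 ⊮ ¬¬R since 1 is accessible from 0 and 1 ⊩ ¬R.
1 ⊩ ¬R: no world accessible from 1 forces R.
So the root 0 does not force ¬¬R; the model is a countermodel.

Yes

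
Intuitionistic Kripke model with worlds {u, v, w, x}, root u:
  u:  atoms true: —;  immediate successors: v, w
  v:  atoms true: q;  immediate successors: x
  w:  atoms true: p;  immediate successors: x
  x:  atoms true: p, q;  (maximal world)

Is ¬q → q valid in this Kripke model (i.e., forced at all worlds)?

Yes

u ⊩ ¬q → q vacuously: no world accessible from u forces the antecedent ¬q.
Since the root u forces ¬q → q and forcing is persistent (monotone upward), every world forces it.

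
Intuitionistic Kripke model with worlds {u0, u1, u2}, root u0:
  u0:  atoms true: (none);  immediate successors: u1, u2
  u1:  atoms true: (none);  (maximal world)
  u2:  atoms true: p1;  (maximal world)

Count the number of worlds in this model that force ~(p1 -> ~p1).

u0: does not force it — u0 ||-/- ~(p1 -> ~p1) since u1 is accessible from u0 and u1 ||- p1 -> ~p1.
u1: does not force it — u1 ||-/- ~(p1 -> ~p1) since u1 is accessible from u1 and u1 ||- p1 -> ~p1.
u2: forces it.
Worlds forcing the formula: {u2}.

1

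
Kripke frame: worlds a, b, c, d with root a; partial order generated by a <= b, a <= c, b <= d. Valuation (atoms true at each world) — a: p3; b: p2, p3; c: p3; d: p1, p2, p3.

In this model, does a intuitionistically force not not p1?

No

a does not force not not p1 since c is accessible from a and c forces not p1.
c forces not p1: no world accessible from c forces p1.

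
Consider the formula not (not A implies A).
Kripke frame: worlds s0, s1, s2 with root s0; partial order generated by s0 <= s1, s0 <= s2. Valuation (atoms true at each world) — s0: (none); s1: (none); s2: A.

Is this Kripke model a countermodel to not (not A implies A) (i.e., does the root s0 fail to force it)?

Yes

s0 does not force not (not A implies A) since s2 is accessible from s0 and s2 forces not A implies A.
s2 forces not A implies A vacuously: no world accessible from s2 forces the antecedent not A.
So the root s0 does not force not (not A implies A); the model is a countermodel.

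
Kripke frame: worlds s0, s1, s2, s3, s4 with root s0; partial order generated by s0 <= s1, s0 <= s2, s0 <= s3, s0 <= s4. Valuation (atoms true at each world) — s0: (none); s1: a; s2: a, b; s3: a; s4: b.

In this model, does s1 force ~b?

s1 ||- ~b: no world accessible from s1 forces b.

Yes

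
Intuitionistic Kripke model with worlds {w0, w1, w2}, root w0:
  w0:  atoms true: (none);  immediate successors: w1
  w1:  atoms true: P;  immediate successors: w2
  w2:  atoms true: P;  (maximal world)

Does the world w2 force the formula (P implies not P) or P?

Yes

w2 forces (P implies not P) or P via the disjunct P.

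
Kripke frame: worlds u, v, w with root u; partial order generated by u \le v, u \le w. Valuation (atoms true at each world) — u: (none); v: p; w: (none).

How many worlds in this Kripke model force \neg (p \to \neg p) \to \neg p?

u: does not force it — u \nVdash \neg (p \to \neg p) \to \neg p: at the accessible world v, v \Vdash \neg (p \to \neg p) but v \nVdash \neg p.
v: does not force it — v \nVdash \neg (p \to \neg p) \to \neg p: already at v itself, v \Vdash \neg (p \to \neg p) but v \nVdash \neg p.
w: forces it.
Worlds forcing the formula: {w}.

1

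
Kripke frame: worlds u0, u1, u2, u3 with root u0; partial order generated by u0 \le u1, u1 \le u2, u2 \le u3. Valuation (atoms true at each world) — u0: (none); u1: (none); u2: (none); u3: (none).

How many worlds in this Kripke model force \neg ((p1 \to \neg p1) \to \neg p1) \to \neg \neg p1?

4

u0: forces it.
u1: forces it.
u2: forces it.
u3: forces it.
Worlds forcing the formula: {u0, u1, u2, u3}.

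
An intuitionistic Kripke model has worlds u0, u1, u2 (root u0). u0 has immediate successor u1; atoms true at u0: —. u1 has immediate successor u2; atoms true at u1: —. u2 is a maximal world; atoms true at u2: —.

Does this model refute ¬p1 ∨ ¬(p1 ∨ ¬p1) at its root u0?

u0 ⊩ ¬p1 ∨ ¬(p1 ∨ ¬p1) via the disjunct ¬p1.
So the root u0 forces ¬p1 ∨ ¬(p1 ∨ ¬p1); the model is not a countermodel.

No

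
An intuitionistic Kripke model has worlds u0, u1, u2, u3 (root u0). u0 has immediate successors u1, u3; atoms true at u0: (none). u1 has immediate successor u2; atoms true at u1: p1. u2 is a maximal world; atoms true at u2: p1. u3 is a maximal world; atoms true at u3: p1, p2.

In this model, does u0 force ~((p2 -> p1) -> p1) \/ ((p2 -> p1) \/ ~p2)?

u0 ||- ~((p2 -> p1) -> p1) \/ ((p2 -> p1) \/ ~p2) via the disjunct (p2 -> p1) \/ ~p2.

Yes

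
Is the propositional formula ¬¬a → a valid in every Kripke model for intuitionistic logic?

No

This is double-negation elimination, which is not intuitionistically valid.
A Kripke countermodel: worlds u0, u1; order generated by u0 ≤ u1; atoms true at each world — u0:{}; u1:{a}.
u0 ⊮ ¬¬a → a: already at u0 itself, u0 ⊩ ¬¬a but u0 ⊮ a.
u0 lacks atom a, so u0 ⊮ a.
So the root u0 does not force the formula.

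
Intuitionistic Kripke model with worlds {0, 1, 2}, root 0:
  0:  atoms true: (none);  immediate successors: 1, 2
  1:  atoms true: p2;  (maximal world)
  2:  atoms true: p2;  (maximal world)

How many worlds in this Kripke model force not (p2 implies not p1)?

0

0: does not force it — 0 does not force not (p2 implies not p1) since 0 is accessible from 0 and 0 forces p2 implies not p1.
1: does not force it — 1 does not force not (p2 implies not p1) since 1 is accessible from 1 and 1 forces p2 implies not p1.
2: does not force it — 2 does not force not (p2 implies not p1) since 2 is accessible from 2 and 2 forces p2 implies not p1.
Worlds forcing the formula: { }.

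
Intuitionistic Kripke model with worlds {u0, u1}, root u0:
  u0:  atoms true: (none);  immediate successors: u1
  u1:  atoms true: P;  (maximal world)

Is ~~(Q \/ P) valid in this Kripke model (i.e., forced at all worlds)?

Yes

u0 ||- ~~(Q \/ P): no world accessible from u0 forces ~(Q \/ P).
Since the root u0 forces ~~(Q \/ P) and forcing is persistent (monotone upward), every world forces it.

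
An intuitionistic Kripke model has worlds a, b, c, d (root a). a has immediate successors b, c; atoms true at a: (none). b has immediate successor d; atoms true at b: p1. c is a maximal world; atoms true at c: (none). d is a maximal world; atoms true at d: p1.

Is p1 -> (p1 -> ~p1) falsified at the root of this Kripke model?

a ||-/- p1 -> (p1 -> ~p1): at the accessible world b, b ||- p1 but b ||-/- p1 -> ~p1.
b ||-/- p1 -> ~p1: already at b itself, b ||- p1 but b ||-/- ~p1.
b ||-/- ~p1 since b is accessible from b and b ||- p1.
So the root a does not force p1 -> (p1 -> ~p1); the model is a countermodel.

Yes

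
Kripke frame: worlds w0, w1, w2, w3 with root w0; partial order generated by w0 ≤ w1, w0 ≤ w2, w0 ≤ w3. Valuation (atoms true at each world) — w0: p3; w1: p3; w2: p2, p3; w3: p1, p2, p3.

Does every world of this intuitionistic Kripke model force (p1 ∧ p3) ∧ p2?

Not every world: w0 ⊮ (p1 ∧ p3) ∧ p2.
w0 ⊮ (p1 ∧ p3) ∧ p2 since w0 fails p1 ∧ p3.

No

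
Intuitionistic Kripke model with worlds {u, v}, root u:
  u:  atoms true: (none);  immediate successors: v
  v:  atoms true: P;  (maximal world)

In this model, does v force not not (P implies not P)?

v does not force not not (P implies not P) since v is accessible from v and v forces not (P implies not P).
v forces not (P implies not P): no world accessible from v forces P implies not P.

No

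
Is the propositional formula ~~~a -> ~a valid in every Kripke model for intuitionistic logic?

This is triple-negation reduction, which is intuitionistically derivable.
Assume ~~~a and suppose a. Then ~~a (double-negation introduction), contradicting ~~~a. So ~a.

Yes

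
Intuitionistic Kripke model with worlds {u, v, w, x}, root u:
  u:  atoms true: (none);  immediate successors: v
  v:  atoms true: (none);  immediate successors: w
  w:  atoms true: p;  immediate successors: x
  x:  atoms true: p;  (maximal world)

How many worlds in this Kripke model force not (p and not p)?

4

u: forces it.
v: forces it.
w: forces it.
x: forces it.
Worlds forcing the formula: {u, v, w, x}.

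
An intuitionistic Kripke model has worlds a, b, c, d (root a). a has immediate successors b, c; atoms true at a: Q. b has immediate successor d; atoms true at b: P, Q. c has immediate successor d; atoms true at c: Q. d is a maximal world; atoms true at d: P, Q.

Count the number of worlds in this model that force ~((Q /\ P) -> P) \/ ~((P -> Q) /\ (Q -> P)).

a: does not force it — a ||-/- ~((Q /\ P) -> P) \/ ~((P -> Q) /\ (Q -> P)): neither disjunct is forced at a.
b: does not force it — b ||-/- ~((Q /\ P) -> P) \/ ~((P -> Q) /\ (Q -> P)): neither disjunct is forced at b.
c: does not force it.
d: does not force it.
Worlds forcing the formula: { }.

0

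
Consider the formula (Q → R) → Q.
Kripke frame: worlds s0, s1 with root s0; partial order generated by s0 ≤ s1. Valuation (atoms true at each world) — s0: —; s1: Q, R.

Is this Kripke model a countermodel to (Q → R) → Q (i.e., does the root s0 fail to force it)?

s0 ⊮ (Q → R) → Q: already at s0 itself, s0 ⊩ Q → R but s0 ⊮ Q.
s0 lacks atom Q, so s0 ⊮ Q.
So the root s0 does not force (Q → R) → Q; the model is a countermodel.

Yes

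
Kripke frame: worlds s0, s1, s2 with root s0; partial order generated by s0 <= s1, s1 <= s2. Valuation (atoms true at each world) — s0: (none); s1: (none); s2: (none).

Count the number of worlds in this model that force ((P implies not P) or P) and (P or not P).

s0: forces it.
s1: forces it.
s2: forces it.
Worlds forcing the formula: {s0, s1, s2}.

3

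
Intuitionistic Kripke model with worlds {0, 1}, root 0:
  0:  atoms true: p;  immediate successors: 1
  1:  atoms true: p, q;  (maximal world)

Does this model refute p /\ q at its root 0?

Yes

0 ||-/- p /\ q since 0 fails q.
So the root 0 does not force p /\ q; the model is a countermodel.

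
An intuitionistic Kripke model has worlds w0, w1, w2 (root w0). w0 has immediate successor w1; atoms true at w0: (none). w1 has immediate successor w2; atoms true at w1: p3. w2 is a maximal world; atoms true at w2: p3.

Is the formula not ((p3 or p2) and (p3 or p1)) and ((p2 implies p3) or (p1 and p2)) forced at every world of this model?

No

Not every world: w0 does not force not ((p3 or p2) and (p3 or p1)) and ((p2 implies p3) or (p1 and p2)).
w0 does not force not ((p3 or p2) and (p3 or p1)) and ((p2 implies p3) or (p1 and p2)) since w0 fails not ((p3 or p2) and (p3 or p1)).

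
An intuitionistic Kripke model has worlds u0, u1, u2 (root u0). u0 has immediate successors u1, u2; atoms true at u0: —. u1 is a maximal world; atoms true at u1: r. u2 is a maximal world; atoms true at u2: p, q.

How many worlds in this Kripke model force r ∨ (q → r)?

1

u0: does not force it — u0 ⊮ r ∨ (q → r): neither disjunct is forced at u0.
u1: forces it.
u2: does not force it — u2 ⊮ r ∨ (q → r): neither disjunct is forced at u2.
Worlds forcing the formula: {u1}.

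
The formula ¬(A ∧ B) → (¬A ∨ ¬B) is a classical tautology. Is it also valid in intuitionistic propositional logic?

This is the constructively invalid direction of De Morgan's law for conjunction, which is not intuitionistically valid.
A Kripke countermodel: worlds u0, u1, u2; order generated by u0 ≤ u1, u0 ≤ u2; atoms true at each world — u0:{}; u1:{A}; u2:{B}.
u0 ⊮ ¬(A ∧ B) → (¬A ∨ ¬B): already at u0 itself, u0 ⊩ ¬(A ∧ B) but u0 ⊮ ¬A ∨ ¬B.
u0 ⊮ ¬A ∨ ¬B: neither disjunct is forced at u0.
u0 ⊮ ¬A since u1 is accessible from u0 and u1 ⊩ A.
So the root u0 does not force the formula.

No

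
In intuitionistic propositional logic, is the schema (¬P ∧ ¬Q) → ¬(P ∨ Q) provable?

This is a constructively valid De Morgan direction (conjunction of negations to negated disjunction), which is intuitionistically derivable.
If both ¬P and ¬Q hold at a world, no accessible world forces P or forces Q, so none forces P ∨ Q.

Yes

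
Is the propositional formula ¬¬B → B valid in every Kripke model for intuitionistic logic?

This is double-negation elimination, which is not intuitionistically valid.
A Kripke countermodel: worlds w0, w1; order generated by w0 ≤ w1; atoms true at each world — w0:{}; w1:{B}.
w0 ⊮ ¬¬B → B: already at w0 itself, w0 ⊩ ¬¬B but w0 ⊮ B.
w0 lacks atom B, so w0 ⊮ B.
So the root w0 does not force the formula.

No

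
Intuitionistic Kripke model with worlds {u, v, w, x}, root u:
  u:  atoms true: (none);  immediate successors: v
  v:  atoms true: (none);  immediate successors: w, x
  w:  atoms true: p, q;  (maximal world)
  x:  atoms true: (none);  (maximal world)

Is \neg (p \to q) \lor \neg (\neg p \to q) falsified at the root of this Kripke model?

u \nVdash \neg (p \to q) \lor \neg (\neg p \to q): neither disjunct is forced at u.
u \nVdash \neg (p \to q) since u is accessible from u and u \Vdash p \to q.
u \Vdash p \to q: every world accessible from u that forces p (namely w) also forces q.
So the root u does not force \neg (p \to q) \lor \neg (\neg p \to q); the model is a countermodel.

Yes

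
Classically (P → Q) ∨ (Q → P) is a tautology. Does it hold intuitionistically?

No

This is the Gödel–Dummett linearity axiom, which is not intuitionistically valid.
A Kripke countermodel: worlds 0, 1, 2; order generated by 0 ≤ 1, 0 ≤ 2; atoms true at each world — 0:{}; 1:{P}; 2:{Q}.
0 ⊮ (P → Q) ∨ (Q → P): neither disjunct is forced at 0.
0 ⊮ P → Q: at the accessible world 1, 1 ⊩ P but 1 ⊮ Q.
1 lacks atom Q, so 1 ⊮ Q.
So the root 0 does not force the formula.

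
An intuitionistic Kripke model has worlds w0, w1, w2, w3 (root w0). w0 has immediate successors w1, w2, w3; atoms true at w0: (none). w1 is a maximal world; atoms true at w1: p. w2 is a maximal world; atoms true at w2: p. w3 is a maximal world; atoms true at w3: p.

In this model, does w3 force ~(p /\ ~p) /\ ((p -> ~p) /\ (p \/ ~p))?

No

w3 ||-/- ~(p /\ ~p) /\ ((p -> ~p) /\ (p \/ ~p)) since w3 fails (p -> ~p) /\ (p \/ ~p).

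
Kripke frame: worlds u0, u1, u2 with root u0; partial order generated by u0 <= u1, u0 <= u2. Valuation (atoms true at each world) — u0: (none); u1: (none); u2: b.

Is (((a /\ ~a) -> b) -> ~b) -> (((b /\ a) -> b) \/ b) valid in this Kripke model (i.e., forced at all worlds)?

Yes

u0 ||- (((a /\ ~a) -> b) -> ~b) -> (((b /\ a) -> b) \/ b): every world accessible from u0 that forces ((a /\ ~a) -> b) -> ~b (namely u1) also forces ((b /\ a) -> b) \/ b.
Since the root u0 forces (((a /\ ~a) -> b) -> ~b) -> (((b /\ a) -> b) \/ b) and forcing is persistent (monotone upward), every world forces it.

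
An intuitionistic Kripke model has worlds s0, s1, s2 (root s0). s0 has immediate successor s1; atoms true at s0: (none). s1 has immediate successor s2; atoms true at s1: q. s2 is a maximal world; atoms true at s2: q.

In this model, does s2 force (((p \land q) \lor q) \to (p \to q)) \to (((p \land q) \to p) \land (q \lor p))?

Yes

s2 \Vdash (((p \land q) \lor q) \to (p \to q)) \to (((p \land q) \to p) \land (q \lor p)): every world accessible from s2 that forces ((p \land q) \lor q) \to (p \to q) (namely s2) also forces ((p \land q) \to p) \land (q \lor p).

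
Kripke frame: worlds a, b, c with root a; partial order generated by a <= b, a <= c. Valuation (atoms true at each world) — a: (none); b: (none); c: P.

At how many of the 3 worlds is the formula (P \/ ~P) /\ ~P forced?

1

a: does not force it — a ||-/- (P \/ ~P) /\ ~P since a fails P \/ ~P.
b: forces it.
c: does not force it — c ||-/- (P \/ ~P) /\ ~P since c fails ~P.
Worlds forcing the formula: {b}.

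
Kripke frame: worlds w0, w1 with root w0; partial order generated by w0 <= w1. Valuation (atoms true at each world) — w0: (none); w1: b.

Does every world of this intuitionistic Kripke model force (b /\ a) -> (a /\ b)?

Yes

w0 ||- (b /\ a) -> (a /\ b) vacuously: no world accessible from w0 forces the antecedent b /\ a.
Since the root w0 forces (b /\ a) -> (a /\ b) and forcing is persistent (monotone upward), every world forces it.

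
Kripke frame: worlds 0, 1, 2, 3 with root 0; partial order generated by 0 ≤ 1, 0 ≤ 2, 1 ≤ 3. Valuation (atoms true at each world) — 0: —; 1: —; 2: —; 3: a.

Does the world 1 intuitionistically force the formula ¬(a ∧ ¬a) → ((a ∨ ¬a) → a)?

Yes

1 ⊩ ¬(a ∧ ¬a) → ((a ∨ ¬a) → a): every world accessible from 1 that forces ¬(a ∧ ¬a) (namely 1, 3) also forces (a ∨ ¬a) → a.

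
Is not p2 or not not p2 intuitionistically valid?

This is the weak law of excluded middle, which is not intuitionistically valid.
A Kripke countermodel: worlds w0, w1, w2; order generated by w0 <= w1, w0 <= w2; atoms true at each world — w0:{}; w1:{p2}; w2:{}.
w0 does not force not p2 or not not p2: neither disjunct is forced at w0.
w0 does not force not p2 since w1 is accessible from w0 and w1 forces p2.
So the root w0 does not force the formula.

No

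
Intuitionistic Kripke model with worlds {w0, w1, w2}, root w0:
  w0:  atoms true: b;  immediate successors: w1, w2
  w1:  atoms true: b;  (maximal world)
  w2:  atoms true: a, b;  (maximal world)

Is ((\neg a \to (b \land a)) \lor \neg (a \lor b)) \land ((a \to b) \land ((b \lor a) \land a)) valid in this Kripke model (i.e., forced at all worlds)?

Not every world: w0 \nVdash ((\neg a \to (b \land a)) \lor \neg (a \lor b)) \land ((a \to b) \land ((b \lor a) \land a)).
w0 \nVdash ((\neg a \to (b \land a)) \lor \neg (a \lor b)) \land ((a \to b) \land ((b \lor a) \land a)) since w0 fails (\neg a \to (b \land a)) \lor \neg (a \lor b).

No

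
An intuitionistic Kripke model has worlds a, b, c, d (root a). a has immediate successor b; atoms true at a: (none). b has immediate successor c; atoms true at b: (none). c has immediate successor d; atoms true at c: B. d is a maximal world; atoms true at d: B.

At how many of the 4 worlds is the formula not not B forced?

a: forces it.
b: forces it.
c: forces it.
d: forces it.
Worlds forcing the formula: {a, b, c, d}.

4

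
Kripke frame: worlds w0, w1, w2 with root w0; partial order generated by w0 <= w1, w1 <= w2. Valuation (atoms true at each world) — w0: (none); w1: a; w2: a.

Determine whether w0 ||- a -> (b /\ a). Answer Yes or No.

No

w0 ||-/- a -> (b /\ a): at the accessible world w1, w1 ||- a but w1 ||-/- b /\ a.
w1 ||-/- b /\ a since w1 fails b.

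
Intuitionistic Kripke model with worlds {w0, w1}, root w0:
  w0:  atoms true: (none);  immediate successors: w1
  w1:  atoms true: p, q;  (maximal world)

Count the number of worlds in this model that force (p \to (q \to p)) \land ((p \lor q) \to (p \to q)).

w0: forces it.
w1: forces it.
Worlds forcing the formula: {w0, w1}.

2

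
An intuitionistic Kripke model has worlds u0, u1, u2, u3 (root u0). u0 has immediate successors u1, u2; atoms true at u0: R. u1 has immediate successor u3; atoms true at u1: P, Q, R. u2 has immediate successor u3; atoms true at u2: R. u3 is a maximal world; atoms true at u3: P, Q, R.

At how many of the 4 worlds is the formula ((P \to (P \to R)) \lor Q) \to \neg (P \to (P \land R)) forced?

0

u0: does not force it — u0 \nVdash ((P \to (P \to R)) \lor Q) \to \neg (P \to (P \land R)): already at u0 itself, u0 \Vdash (P \to (P \to R)) \lor Q but u0 \nVdash \neg (P \to (P \land R)).
u1: does not force it — u1 \nVdash ((P \to (P \to R)) \lor Q) \to \neg (P \to (P \land R)): already at u1 itself, u1 \Vdash (P \to (P \to R)) \lor Q but u1 \nVdash \neg (P \to (P \land R)).
u2: does not force it — u2 \nVdash ((P \to (P \to R)) \lor Q) \to \neg (P \to (P \land R)): already at u2 itself, u2 \Vdash (P \to (P \to R)) \lor Q but u2 \nVdash \neg (P \to (P \land R)).
u3: does not force it.
Worlds forcing the formula: { }.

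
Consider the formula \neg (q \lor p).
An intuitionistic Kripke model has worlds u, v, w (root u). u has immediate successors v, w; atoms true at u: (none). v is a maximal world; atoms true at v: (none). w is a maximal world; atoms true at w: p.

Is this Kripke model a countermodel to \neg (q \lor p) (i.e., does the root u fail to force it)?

u \nVdash \neg (q \lor p) since w is accessible from u and w \Vdash q \lor p.
w \Vdash q \lor p via the disjunct p.
So the root u does not force \neg (q \lor p); the model is a countermodel.

Yes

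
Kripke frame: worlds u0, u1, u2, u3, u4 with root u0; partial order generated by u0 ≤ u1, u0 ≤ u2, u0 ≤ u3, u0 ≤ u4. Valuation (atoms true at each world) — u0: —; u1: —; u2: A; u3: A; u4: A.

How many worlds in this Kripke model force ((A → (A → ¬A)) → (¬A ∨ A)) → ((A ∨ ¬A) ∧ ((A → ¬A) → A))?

u0: does not force it — u0 ⊮ ((A → (A → ¬A)) → (¬A ∨ A)) → ((A ∨ ¬A) ∧ ((A → ¬A) → A)): already at u0 itself, u0 ⊩ (A → (A → ¬A)) → (¬A ∨ A) but u0 ⊮ (A ∨ ¬A) ∧ ((A → ¬A) → A).
u1: does not force it — u1 ⊮ ((A → (A → ¬A)) → (¬A ∨ A)) → ((A ∨ ¬A) ∧ ((A → ¬A) → A)): already at u1 itself, u1 ⊩ (A → (A → ¬A)) → (¬A ∨ A) but u1 ⊮ (A ∨ ¬A) ∧ ((A → ¬A) → A).
u2: forces it.
u3: forces it.
u4: forces it.
Worlds forcing the formula: {u2, u3, u4}.

3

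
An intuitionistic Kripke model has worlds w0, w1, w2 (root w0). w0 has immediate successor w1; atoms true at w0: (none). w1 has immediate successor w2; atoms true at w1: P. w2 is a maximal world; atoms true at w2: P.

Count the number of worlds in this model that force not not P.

3

w0: forces it.
w1: forces it.
w2: forces it.
Worlds forcing the formula: {w0, w1, w2}.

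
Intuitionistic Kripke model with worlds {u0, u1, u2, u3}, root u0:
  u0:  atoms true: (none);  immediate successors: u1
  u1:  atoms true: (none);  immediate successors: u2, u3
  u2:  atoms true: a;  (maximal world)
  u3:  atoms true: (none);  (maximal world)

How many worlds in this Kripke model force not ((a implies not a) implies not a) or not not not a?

u0: does not force it — u0 does not force not ((a implies not a) implies not a) or not not not a: neither disjunct is forced at u0.
u1: does not force it — u1 does not force not ((a implies not a) implies not a) or not not not a: neither disjunct is forced at u1.
u2: does not force it — u2 does not force not ((a implies not a) implies not a) or not not not a: neither disjunct is forced at u2.
u3: forces it.
Worlds forcing the formula: {u3}.

1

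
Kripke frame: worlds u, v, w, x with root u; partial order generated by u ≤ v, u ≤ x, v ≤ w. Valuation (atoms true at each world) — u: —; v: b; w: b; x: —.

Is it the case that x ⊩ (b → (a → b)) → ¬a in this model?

x ⊩ (b → (a → b)) → ¬a: every world accessible from x that forces b → (a → b) (namely x) also forces ¬a.

Yes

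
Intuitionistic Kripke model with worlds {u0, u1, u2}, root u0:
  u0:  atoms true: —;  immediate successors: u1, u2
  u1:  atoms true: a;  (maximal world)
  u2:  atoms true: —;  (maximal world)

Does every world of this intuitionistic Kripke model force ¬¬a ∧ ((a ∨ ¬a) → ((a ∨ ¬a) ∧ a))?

Not every world: u0 ⊮ ¬¬a ∧ ((a ∨ ¬a) → ((a ∨ ¬a) ∧ a)).
u0 ⊮ ¬¬a ∧ ((a ∨ ¬a) → ((a ∨ ¬a) ∧ a)) since u0 fails ¬¬a.

No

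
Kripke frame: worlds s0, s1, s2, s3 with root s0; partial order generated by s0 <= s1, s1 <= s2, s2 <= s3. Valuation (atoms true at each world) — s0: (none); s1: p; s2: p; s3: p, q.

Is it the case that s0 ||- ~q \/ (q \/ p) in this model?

s0 ||-/- ~q \/ (q \/ p): neither disjunct is forced at s0.
s0 ||-/- ~q since s3 is accessible from s0 and s3 ||- q.

No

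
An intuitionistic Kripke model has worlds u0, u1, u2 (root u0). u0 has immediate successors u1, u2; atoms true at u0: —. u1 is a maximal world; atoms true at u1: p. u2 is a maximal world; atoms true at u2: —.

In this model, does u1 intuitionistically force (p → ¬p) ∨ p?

u1 ⊩ (p → ¬p) ∨ p via the disjunct p.

Yes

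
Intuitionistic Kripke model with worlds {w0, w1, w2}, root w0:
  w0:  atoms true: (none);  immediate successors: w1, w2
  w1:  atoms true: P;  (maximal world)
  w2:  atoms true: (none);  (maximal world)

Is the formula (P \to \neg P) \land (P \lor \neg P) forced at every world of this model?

Not every world: w0 \nVdash (P \to \neg P) \land (P \lor \neg P).
w0 \nVdash (P \to \neg P) \land (P \lor \neg P) since w0 fails P \to \neg P.

No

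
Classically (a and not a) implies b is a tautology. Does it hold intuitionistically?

Yes

This is an instance of ex falso quodlibet, which is intuitionistically derivable.
No world can force both a and not a, so the antecedent a and not a is never forced and the implication holds vacuously at every world.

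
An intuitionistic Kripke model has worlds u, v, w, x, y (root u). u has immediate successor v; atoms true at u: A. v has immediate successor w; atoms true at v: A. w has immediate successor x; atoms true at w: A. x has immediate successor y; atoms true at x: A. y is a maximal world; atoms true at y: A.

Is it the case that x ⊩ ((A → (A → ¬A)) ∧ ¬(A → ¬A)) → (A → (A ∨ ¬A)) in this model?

Yes

x ⊩ ((A → (A → ¬A)) ∧ ¬(A → ¬A)) → (A → (A ∨ ¬A)) vacuously: no world accessible from x forces the antecedent (A → (A → ¬A)) ∧ ¬(A → ¬A).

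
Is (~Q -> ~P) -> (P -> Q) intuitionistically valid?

No

This is the converse of contraposition, which is not intuitionistically valid.
A Kripke countermodel: worlds a, b; order generated by a <= b; atoms true at each world — a:{P}; b:{P,Q}.
a ||-/- (~Q -> ~P) -> (P -> Q): already at a itself, a ||- ~Q -> ~P but a ||-/- P -> Q.
a ||-/- P -> Q: already at a itself, a ||- P but a ||-/- Q.
a lacks atom Q, so a ||-/- Q.
So the root a does not force the formula.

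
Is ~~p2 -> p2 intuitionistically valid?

No

This is double-negation elimination, which is not intuitionistically valid.
A Kripke countermodel: worlds u0, u1; order generated by u0 <= u1; atoms true at each world — u0:{}; u1:{p2}.
u0 ||-/- ~~p2 -> p2: already at u0 itself, u0 ||- ~~p2 but u0 ||-/- p2.
u0 lacks atom p2, so u0 ||-/- p2.
So the root u0 does not force the formula.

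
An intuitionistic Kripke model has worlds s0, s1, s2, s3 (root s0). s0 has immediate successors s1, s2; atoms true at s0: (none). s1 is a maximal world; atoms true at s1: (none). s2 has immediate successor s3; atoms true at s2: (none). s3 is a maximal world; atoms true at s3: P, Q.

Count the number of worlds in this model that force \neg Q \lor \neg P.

s0: does not force it — s0 \nVdash \neg Q \lor \neg P: neither disjunct is forced at s0.
s1: forces it.
s2: does not force it — s2 \nVdash \neg Q \lor \neg P: neither disjunct is forced at s2.
s3: does not force it.
Worlds forcing the formula: {s1}.

1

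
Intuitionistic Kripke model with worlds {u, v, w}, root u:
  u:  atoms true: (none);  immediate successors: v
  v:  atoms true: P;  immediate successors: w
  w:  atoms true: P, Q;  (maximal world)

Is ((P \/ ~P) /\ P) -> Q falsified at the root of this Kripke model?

u ||-/- ((P \/ ~P) /\ P) -> Q: at the accessible world v, v ||- (P \/ ~P) /\ P but v ||-/- Q.
v lacks atom Q, so v ||-/- Q.
So the root u does not force ((P \/ ~P) /\ P) -> Q; the model is a countermodel.

Yes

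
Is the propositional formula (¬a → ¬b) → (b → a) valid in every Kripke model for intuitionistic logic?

No

This is the converse of contraposition, which is not intuitionistically valid.
A Kripke countermodel: worlds u, v; order generated by u ≤ v; atoms true at each world — u:{b}; v:{a,b}.
u ⊮ (¬a → ¬b) → (b → a): already at u itself, u ⊩ ¬a → ¬b but u ⊮ b → a.
u ⊮ b → a: already at u itself, u ⊩ b but u ⊮ a.
u lacks atom a, so u ⊮ a.
So the root u does not force the formula.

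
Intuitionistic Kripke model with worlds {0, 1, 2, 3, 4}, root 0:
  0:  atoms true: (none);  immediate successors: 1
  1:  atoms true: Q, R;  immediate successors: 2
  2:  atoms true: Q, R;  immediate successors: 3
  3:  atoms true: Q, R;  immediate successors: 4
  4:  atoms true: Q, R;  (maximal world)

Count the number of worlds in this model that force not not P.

0

0: does not force it — 0 does not force not not P since 0 is accessible from 0 and 0 forces not P.
1: does not force it.
2: does not force it.
3: does not force it.
4: does not force it.
Worlds forcing the formula: { }.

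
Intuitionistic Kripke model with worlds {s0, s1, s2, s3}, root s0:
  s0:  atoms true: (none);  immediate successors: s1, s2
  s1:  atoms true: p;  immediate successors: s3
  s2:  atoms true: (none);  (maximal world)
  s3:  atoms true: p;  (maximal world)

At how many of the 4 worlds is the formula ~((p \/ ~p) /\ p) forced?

1

s0: does not force it — s0 ||-/- ~((p \/ ~p) /\ p) since s1 is accessible from s0 and s1 ||- (p \/ ~p) /\ p.
s1: does not force it.
s2: forces it.
s3: does not force it.
Worlds forcing the formula: {s2}.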